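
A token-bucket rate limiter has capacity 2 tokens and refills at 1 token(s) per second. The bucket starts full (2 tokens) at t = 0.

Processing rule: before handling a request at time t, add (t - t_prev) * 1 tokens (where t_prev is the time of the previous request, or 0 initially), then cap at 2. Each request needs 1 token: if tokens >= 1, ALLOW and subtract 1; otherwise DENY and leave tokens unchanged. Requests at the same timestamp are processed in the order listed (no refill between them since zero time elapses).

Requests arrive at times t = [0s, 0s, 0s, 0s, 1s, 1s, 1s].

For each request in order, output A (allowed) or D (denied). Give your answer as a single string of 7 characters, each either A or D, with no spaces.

Simulating step by step:
  req#1 t=0s: ALLOW
  req#2 t=0s: ALLOW
  req#3 t=0s: DENY
  req#4 t=0s: DENY
  req#5 t=1s: ALLOW
  req#6 t=1s: DENY
  req#7 t=1s: DENY

Answer: AADDADD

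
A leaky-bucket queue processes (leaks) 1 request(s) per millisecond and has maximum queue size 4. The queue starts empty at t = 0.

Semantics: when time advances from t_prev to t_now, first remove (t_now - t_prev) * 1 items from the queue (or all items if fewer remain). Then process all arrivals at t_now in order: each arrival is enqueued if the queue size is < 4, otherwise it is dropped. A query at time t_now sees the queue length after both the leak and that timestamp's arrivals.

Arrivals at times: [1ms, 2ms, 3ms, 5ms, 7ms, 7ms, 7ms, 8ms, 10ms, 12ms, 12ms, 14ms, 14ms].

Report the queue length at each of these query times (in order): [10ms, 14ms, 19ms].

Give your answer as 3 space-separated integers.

Answer: 2 2 0

Derivation:
Queue lengths at query times:
  query t=10ms: backlog = 2
  query t=14ms: backlog = 2
  query t=19ms: backlog = 0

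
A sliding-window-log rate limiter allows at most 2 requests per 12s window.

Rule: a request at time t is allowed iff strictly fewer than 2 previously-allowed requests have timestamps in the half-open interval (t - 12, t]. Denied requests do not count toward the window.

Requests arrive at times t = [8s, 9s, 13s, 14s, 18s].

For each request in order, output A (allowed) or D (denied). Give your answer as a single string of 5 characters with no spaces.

Tracking allowed requests in the window:
  req#1 t=8s: ALLOW
  req#2 t=9s: ALLOW
  req#3 t=13s: DENY
  req#4 t=14s: DENY
  req#5 t=18s: DENY

Answer: AADDD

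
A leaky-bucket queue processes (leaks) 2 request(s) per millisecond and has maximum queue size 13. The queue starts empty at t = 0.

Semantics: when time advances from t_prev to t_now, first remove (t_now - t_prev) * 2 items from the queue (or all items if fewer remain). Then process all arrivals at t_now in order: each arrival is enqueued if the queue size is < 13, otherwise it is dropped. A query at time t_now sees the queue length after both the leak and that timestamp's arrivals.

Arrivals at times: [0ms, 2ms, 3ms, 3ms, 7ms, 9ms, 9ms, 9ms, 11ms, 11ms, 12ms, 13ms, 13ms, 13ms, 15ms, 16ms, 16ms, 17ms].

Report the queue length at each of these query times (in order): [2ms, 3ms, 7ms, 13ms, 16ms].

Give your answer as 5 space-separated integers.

Answer: 1 2 1 3 2

Derivation:
Queue lengths at query times:
  query t=2ms: backlog = 1
  query t=3ms: backlog = 2
  query t=7ms: backlog = 1
  query t=13ms: backlog = 3
  query t=16ms: backlog = 2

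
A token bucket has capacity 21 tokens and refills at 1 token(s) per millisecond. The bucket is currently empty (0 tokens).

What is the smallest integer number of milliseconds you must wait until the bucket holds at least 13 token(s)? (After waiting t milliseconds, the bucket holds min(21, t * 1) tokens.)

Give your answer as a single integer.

Need t * 1 >= 13, so t >= 13/1.
Smallest integer t = ceil(13/1) = 13.

Answer: 13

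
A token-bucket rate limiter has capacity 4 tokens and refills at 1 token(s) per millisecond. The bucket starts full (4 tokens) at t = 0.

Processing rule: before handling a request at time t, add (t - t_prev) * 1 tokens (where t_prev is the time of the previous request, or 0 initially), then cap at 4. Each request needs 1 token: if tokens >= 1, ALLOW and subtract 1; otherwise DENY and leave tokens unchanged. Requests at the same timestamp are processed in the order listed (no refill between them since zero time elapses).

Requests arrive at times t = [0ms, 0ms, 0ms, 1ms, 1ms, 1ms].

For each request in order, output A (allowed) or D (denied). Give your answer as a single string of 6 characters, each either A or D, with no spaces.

Answer: AAAAAD

Derivation:
Simulating step by step:
  req#1 t=0ms: ALLOW
  req#2 t=0ms: ALLOW
  req#3 t=0ms: ALLOW
  req#4 t=1ms: ALLOW
  req#5 t=1ms: ALLOW
  req#6 t=1ms: DENY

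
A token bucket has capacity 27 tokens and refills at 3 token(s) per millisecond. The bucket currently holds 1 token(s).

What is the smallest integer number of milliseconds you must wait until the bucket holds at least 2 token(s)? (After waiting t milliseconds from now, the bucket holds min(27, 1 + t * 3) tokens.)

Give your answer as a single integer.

Answer: 1

Derivation:
Need 1 + t * 3 >= 2, so t >= 1/3.
Smallest integer t = ceil(1/3) = 1.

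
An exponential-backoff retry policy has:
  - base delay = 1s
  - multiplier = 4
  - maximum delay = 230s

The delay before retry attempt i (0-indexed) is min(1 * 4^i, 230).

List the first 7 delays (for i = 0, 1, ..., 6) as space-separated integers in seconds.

Computing each delay:
  i=0: min(1*4^0, 230) = 1
  i=1: min(1*4^1, 230) = 4
  i=2: min(1*4^2, 230) = 16
  i=3: min(1*4^3, 230) = 64
  i=4: min(1*4^4, 230) = 230
  i=5: min(1*4^5, 230) = 230
  i=6: min(1*4^6, 230) = 230

Answer: 1 4 16 64 230 230 230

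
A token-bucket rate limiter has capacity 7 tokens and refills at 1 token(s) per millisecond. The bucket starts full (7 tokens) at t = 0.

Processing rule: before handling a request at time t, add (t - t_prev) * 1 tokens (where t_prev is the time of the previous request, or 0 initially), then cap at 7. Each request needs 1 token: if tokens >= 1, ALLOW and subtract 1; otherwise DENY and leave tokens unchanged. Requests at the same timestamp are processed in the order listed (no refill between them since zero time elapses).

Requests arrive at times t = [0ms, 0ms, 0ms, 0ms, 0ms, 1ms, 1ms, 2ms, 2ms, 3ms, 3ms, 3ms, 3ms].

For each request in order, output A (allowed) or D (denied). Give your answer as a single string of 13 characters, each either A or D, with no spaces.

Simulating step by step:
  req#1 t=0ms: ALLOW
  req#2 t=0ms: ALLOW
  req#3 t=0ms: ALLOW
  req#4 t=0ms: ALLOW
  req#5 t=0ms: ALLOW
  req#6 t=1ms: ALLOW
  req#7 t=1ms: ALLOW
  req#8 t=2ms: ALLOW
  req#9 t=2ms: ALLOW
  req#10 t=3ms: ALLOW
  req#11 t=3ms: DENY
  req#12 t=3ms: DENY
  req#13 t=3ms: DENY

Answer: AAAAAAAAAADDD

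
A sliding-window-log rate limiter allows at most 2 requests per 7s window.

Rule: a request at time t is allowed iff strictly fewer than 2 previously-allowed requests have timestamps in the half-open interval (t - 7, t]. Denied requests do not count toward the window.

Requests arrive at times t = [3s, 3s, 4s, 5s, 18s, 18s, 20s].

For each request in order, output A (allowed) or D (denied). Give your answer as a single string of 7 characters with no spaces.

Tracking allowed requests in the window:
  req#1 t=3s: ALLOW
  req#2 t=3s: ALLOW
  req#3 t=4s: DENY
  req#4 t=5s: DENY
  req#5 t=18s: ALLOW
  req#6 t=18s: ALLOW
  req#7 t=20s: DENY

Answer: AADDAAD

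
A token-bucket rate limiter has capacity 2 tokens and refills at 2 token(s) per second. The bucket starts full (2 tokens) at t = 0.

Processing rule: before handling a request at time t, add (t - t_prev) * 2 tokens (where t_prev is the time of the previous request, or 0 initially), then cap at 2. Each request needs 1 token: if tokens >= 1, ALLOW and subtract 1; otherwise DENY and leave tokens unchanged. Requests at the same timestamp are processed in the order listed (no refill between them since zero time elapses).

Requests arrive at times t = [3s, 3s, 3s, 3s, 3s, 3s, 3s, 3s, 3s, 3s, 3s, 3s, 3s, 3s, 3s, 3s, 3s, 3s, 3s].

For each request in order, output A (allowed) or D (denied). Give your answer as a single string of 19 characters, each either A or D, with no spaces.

Simulating step by step:
  req#1 t=3s: ALLOW
  req#2 t=3s: ALLOW
  req#3 t=3s: DENY
  req#4 t=3s: DENY
  req#5 t=3s: DENY
  req#6 t=3s: DENY
  req#7 t=3s: DENY
  req#8 t=3s: DENY
  req#9 t=3s: DENY
  req#10 t=3s: DENY
  req#11 t=3s: DENY
  req#12 t=3s: DENY
  req#13 t=3s: DENY
  req#14 t=3s: DENY
  req#15 t=3s: DENY
  req#16 t=3s: DENY
  req#17 t=3s: DENY
  req#18 t=3s: DENY
  req#19 t=3s: DENY

Answer: AADDDDDDDDDDDDDDDDD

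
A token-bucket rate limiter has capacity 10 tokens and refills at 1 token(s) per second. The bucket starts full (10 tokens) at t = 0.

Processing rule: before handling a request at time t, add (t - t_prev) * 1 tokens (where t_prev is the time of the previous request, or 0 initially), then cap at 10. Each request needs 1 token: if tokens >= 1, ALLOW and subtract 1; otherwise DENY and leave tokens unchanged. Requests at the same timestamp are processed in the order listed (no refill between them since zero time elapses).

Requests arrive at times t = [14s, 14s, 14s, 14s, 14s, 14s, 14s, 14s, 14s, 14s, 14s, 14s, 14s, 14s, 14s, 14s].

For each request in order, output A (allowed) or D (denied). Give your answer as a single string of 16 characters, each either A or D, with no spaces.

Simulating step by step:
  req#1 t=14s: ALLOW
  req#2 t=14s: ALLOW
  req#3 t=14s: ALLOW
  req#4 t=14s: ALLOW
  req#5 t=14s: ALLOW
  req#6 t=14s: ALLOW
  req#7 t=14s: ALLOW
  req#8 t=14s: ALLOW
  req#9 t=14s: ALLOW
  req#10 t=14s: ALLOW
  req#11 t=14s: DENY
  req#12 t=14s: DENY
  req#13 t=14s: DENY
  req#14 t=14s: DENY
  req#15 t=14s: DENY
  req#16 t=14s: DENY

Answer: AAAAAAAAAADDDDDD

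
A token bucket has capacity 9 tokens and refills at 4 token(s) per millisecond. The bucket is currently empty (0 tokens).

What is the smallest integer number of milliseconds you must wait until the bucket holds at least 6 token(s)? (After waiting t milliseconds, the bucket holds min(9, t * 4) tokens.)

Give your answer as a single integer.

Need t * 4 >= 6, so t >= 6/4.
Smallest integer t = ceil(6/4) = 2.

Answer: 2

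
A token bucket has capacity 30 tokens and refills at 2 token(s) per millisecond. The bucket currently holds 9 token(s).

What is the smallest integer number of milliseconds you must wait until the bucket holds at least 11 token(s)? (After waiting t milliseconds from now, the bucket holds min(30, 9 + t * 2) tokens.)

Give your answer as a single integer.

Need 9 + t * 2 >= 11, so t >= 2/2.
Smallest integer t = ceil(2/2) = 1.

Answer: 1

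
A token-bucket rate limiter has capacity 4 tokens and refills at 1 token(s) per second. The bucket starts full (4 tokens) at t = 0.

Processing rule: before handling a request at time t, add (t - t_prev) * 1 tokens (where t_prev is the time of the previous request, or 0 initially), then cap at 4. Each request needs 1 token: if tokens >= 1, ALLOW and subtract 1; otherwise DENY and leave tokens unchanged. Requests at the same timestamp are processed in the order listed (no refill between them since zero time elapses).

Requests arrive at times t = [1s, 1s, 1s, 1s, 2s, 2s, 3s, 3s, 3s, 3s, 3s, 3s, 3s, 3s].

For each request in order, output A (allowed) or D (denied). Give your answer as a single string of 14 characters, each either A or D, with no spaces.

Simulating step by step:
  req#1 t=1s: ALLOW
  req#2 t=1s: ALLOW
  req#3 t=1s: ALLOW
  req#4 t=1s: ALLOW
  req#5 t=2s: ALLOW
  req#6 t=2s: DENY
  req#7 t=3s: ALLOW
  req#8 t=3s: DENY
  req#9 t=3s: DENY
  req#10 t=3s: DENY
  req#11 t=3s: DENY
  req#12 t=3s: DENY
  req#13 t=3s: DENY
  req#14 t=3s: DENY

Answer: AAAAADADDDDDDD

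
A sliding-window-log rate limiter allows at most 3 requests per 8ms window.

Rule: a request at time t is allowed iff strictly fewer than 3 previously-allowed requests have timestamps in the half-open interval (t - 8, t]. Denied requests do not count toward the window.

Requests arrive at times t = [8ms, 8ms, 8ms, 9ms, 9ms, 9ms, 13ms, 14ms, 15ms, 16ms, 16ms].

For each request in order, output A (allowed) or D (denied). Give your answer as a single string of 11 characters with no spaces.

Answer: AAADDDDDDAA

Derivation:
Tracking allowed requests in the window:
  req#1 t=8ms: ALLOW
  req#2 t=8ms: ALLOW
  req#3 t=8ms: ALLOW
  req#4 t=9ms: DENY
  req#5 t=9ms: DENY
  req#6 t=9ms: DENY
  req#7 t=13ms: DENY
  req#8 t=14ms: DENY
  req#9 t=15ms: DENY
  req#10 t=16ms: ALLOW
  req#11 t=16ms: ALLOW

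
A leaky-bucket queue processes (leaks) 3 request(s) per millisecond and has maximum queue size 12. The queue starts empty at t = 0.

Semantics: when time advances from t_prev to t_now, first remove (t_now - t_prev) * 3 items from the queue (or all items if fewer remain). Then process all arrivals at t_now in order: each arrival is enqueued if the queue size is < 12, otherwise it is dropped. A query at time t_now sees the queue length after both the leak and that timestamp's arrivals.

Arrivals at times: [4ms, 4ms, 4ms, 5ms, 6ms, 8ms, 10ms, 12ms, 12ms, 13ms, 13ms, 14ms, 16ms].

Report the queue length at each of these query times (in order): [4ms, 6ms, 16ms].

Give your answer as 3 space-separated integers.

Queue lengths at query times:
  query t=4ms: backlog = 3
  query t=6ms: backlog = 1
  query t=16ms: backlog = 1

Answer: 3 1 1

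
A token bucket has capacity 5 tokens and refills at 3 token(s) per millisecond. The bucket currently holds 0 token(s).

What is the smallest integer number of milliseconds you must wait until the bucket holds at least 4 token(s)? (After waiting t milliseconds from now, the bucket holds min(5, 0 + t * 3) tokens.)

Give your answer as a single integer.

Answer: 2

Derivation:
Need 0 + t * 3 >= 4, so t >= 4/3.
Smallest integer t = ceil(4/3) = 2.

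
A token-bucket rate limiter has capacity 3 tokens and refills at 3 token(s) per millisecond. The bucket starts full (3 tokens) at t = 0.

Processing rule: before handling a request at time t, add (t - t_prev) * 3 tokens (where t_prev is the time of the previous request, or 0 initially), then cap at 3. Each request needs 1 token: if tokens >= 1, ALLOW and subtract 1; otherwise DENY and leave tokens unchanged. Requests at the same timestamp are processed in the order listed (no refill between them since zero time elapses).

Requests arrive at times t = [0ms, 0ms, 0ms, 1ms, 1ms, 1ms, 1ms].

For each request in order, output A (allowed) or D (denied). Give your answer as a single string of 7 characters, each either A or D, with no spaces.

Simulating step by step:
  req#1 t=0ms: ALLOW
  req#2 t=0ms: ALLOW
  req#3 t=0ms: ALLOW
  req#4 t=1ms: ALLOW
  req#5 t=1ms: ALLOW
  req#6 t=1ms: ALLOW
  req#7 t=1ms: DENY

Answer: AAAAAAD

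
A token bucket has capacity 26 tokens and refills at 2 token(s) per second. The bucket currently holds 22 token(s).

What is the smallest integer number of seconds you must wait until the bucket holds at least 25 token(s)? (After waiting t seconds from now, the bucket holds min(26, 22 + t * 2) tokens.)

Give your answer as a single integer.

Need 22 + t * 2 >= 25, so t >= 3/2.
Smallest integer t = ceil(3/2) = 2.

Answer: 2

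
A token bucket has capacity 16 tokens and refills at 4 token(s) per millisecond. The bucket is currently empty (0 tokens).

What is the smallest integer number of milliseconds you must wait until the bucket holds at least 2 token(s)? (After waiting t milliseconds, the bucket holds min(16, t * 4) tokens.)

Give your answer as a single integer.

Need t * 4 >= 2, so t >= 2/4.
Smallest integer t = ceil(2/4) = 1.

Answer: 1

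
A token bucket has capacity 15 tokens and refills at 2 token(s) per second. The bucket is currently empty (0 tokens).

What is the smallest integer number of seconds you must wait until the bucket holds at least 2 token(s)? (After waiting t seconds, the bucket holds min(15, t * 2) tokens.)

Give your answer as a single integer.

Need t * 2 >= 2, so t >= 2/2.
Smallest integer t = ceil(2/2) = 1.

Answer: 1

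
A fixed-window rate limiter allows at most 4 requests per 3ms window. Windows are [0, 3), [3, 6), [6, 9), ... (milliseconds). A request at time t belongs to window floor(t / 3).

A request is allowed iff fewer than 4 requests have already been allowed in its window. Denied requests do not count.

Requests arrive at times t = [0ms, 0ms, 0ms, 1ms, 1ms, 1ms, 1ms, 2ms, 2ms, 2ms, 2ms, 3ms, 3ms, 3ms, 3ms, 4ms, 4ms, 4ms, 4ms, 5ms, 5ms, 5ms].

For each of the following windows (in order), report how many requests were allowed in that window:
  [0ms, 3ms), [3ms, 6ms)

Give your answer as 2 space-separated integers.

Processing requests:
  req#1 t=0ms (window 0): ALLOW
  req#2 t=0ms (window 0): ALLOW
  req#3 t=0ms (window 0): ALLOW
  req#4 t=1ms (window 0): ALLOW
  req#5 t=1ms (window 0): DENY
  req#6 t=1ms (window 0): DENY
  req#7 t=1ms (window 0): DENY
  req#8 t=2ms (window 0): DENY
  req#9 t=2ms (window 0): DENY
  req#10 t=2ms (window 0): DENY
  req#11 t=2ms (window 0): DENY
  req#12 t=3ms (window 1): ALLOW
  req#13 t=3ms (window 1): ALLOW
  req#14 t=3ms (window 1): ALLOW
  req#15 t=3ms (window 1): ALLOW
  req#16 t=4ms (window 1): DENY
  req#17 t=4ms (window 1): DENY
  req#18 t=4ms (window 1): DENY
  req#19 t=4ms (window 1): DENY
  req#20 t=5ms (window 1): DENY
  req#21 t=5ms (window 1): DENY
  req#22 t=5ms (window 1): DENY

Allowed counts by window: 4 4

Answer: 4 4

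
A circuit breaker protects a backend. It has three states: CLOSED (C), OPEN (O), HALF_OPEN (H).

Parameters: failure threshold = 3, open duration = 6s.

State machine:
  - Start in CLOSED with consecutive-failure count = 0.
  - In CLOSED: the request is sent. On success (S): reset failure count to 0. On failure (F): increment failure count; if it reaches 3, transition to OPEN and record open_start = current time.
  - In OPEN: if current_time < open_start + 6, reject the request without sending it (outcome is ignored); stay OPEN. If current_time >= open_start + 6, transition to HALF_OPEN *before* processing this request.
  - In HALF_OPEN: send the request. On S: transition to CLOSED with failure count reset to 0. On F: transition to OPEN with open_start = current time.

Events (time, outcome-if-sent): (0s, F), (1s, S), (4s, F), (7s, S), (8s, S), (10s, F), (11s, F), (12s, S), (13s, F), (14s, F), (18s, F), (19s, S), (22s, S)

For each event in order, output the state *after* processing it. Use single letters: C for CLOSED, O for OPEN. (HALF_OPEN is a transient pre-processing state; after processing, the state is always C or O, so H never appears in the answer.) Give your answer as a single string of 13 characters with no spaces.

Answer: CCCCCCCCCCOOO

Derivation:
State after each event:
  event#1 t=0s outcome=F: state=CLOSED
  event#2 t=1s outcome=S: state=CLOSED
  event#3 t=4s outcome=F: state=CLOSED
  event#4 t=7s outcome=S: state=CLOSED
  event#5 t=8s outcome=S: state=CLOSED
  event#6 t=10s outcome=F: state=CLOSED
  event#7 t=11s outcome=F: state=CLOSED
  event#8 t=12s outcome=S: state=CLOSED
  event#9 t=13s outcome=F: state=CLOSED
  event#10 t=14s outcome=F: state=CLOSED
  event#11 t=18s outcome=F: state=OPEN
  event#12 t=19s outcome=S: state=OPEN
  event#13 t=22s outcome=S: state=OPEN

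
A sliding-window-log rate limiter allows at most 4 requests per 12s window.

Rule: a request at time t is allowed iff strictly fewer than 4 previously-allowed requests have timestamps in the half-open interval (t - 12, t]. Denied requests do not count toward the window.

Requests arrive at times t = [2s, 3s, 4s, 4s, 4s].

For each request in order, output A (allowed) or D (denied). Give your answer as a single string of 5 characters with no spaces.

Tracking allowed requests in the window:
  req#1 t=2s: ALLOW
  req#2 t=3s: ALLOW
  req#3 t=4s: ALLOW
  req#4 t=4s: ALLOW
  req#5 t=4s: DENY

Answer: AAAAD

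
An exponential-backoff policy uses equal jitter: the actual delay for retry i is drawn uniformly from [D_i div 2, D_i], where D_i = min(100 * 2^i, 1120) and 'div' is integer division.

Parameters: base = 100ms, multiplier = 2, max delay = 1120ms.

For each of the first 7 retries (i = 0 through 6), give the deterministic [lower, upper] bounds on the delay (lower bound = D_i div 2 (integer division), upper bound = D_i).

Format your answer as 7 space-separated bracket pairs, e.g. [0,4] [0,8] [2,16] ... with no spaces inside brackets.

Computing bounds per retry:
  i=0: D_i=min(100*2^0,1120)=100, bounds=[50,100]
  i=1: D_i=min(100*2^1,1120)=200, bounds=[100,200]
  i=2: D_i=min(100*2^2,1120)=400, bounds=[200,400]
  i=3: D_i=min(100*2^3,1120)=800, bounds=[400,800]
  i=4: D_i=min(100*2^4,1120)=1120, bounds=[560,1120]
  i=5: D_i=min(100*2^5,1120)=1120, bounds=[560,1120]
  i=6: D_i=min(100*2^6,1120)=1120, bounds=[560,1120]

Answer: [50,100] [100,200] [200,400] [400,800] [560,1120] [560,1120] [560,1120]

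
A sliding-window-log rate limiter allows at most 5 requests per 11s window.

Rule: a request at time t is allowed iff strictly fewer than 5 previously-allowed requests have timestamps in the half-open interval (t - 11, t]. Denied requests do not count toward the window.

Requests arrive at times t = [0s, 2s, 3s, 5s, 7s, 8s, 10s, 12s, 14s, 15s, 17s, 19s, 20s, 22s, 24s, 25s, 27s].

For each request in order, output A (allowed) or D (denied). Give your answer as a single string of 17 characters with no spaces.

Tracking allowed requests in the window:
  req#1 t=0s: ALLOW
  req#2 t=2s: ALLOW
  req#3 t=3s: ALLOW
  req#4 t=5s: ALLOW
  req#5 t=7s: ALLOW
  req#6 t=8s: DENY
  req#7 t=10s: DENY
  req#8 t=12s: ALLOW
  req#9 t=14s: ALLOW
  req#10 t=15s: ALLOW
  req#11 t=17s: ALLOW
  req#12 t=19s: ALLOW
  req#13 t=20s: DENY
  req#14 t=22s: DENY
  req#15 t=24s: ALLOW
  req#16 t=25s: ALLOW
  req#17 t=27s: ALLOW

Answer: AAAAADDAAAAADDAAA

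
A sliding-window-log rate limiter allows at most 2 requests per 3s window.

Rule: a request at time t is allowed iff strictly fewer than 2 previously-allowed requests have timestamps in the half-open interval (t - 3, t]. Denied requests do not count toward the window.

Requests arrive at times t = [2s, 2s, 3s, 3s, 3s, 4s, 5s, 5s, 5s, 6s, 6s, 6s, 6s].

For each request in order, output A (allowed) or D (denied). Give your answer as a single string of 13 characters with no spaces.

Tracking allowed requests in the window:
  req#1 t=2s: ALLOW
  req#2 t=2s: ALLOW
  req#3 t=3s: DENY
  req#4 t=3s: DENY
  req#5 t=3s: DENY
  req#6 t=4s: DENY
  req#7 t=5s: ALLOW
  req#8 t=5s: ALLOW
  req#9 t=5s: DENY
  req#10 t=6s: DENY
  req#11 t=6s: DENY
  req#12 t=6s: DENY
  req#13 t=6s: DENY

Answer: AADDDDAADDDDD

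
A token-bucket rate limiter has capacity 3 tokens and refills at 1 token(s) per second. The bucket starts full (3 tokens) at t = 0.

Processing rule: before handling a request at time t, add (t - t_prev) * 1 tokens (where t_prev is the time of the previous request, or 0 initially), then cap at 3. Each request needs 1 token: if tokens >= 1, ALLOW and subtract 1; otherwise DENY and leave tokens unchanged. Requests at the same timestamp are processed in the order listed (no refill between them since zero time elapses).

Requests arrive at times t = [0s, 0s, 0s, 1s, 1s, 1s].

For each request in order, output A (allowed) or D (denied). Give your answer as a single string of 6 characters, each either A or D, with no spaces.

Simulating step by step:
  req#1 t=0s: ALLOW
  req#2 t=0s: ALLOW
  req#3 t=0s: ALLOW
  req#4 t=1s: ALLOW
  req#5 t=1s: DENY
  req#6 t=1s: DENY

Answer: AAAADD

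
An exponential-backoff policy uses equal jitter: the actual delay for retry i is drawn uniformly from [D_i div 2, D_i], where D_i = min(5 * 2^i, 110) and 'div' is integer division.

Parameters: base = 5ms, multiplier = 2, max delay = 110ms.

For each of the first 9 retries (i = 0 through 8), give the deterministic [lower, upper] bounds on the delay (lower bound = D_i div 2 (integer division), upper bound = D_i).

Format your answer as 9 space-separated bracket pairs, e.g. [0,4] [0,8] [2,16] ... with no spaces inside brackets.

Answer: [2,5] [5,10] [10,20] [20,40] [40,80] [55,110] [55,110] [55,110] [55,110]

Derivation:
Computing bounds per retry:
  i=0: D_i=min(5*2^0,110)=5, bounds=[2,5]
  i=1: D_i=min(5*2^1,110)=10, bounds=[5,10]
  i=2: D_i=min(5*2^2,110)=20, bounds=[10,20]
  i=3: D_i=min(5*2^3,110)=40, bounds=[20,40]
  i=4: D_i=min(5*2^4,110)=80, bounds=[40,80]
  i=5: D_i=min(5*2^5,110)=110, bounds=[55,110]
  i=6: D_i=min(5*2^6,110)=110, bounds=[55,110]
  i=7: D_i=min(5*2^7,110)=110, bounds=[55,110]
  i=8: D_i=min(5*2^8,110)=110, bounds=[55,110]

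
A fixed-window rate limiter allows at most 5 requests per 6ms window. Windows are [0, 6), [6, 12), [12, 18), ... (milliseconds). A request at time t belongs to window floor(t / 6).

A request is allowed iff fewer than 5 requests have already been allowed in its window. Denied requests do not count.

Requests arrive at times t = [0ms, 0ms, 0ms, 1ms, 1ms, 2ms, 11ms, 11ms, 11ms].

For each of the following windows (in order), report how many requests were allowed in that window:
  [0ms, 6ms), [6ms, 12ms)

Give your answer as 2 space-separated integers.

Processing requests:
  req#1 t=0ms (window 0): ALLOW
  req#2 t=0ms (window 0): ALLOW
  req#3 t=0ms (window 0): ALLOW
  req#4 t=1ms (window 0): ALLOW
  req#5 t=1ms (window 0): ALLOW
  req#6 t=2ms (window 0): DENY
  req#7 t=11ms (window 1): ALLOW
  req#8 t=11ms (window 1): ALLOW
  req#9 t=11ms (window 1): ALLOW

Allowed counts by window: 5 3

Answer: 5 3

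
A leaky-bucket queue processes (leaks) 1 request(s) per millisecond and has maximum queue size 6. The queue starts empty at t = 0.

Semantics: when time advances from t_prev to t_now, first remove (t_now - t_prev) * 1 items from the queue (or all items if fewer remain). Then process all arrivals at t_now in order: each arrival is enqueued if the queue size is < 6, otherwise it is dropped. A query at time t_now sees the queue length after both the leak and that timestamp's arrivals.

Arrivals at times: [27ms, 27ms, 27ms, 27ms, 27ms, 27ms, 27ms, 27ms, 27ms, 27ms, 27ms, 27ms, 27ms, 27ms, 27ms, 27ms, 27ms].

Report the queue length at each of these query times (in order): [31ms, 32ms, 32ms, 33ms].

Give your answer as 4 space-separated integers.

Answer: 2 1 1 0

Derivation:
Queue lengths at query times:
  query t=31ms: backlog = 2
  query t=32ms: backlog = 1
  query t=32ms: backlog = 1
  query t=33ms: backlog = 0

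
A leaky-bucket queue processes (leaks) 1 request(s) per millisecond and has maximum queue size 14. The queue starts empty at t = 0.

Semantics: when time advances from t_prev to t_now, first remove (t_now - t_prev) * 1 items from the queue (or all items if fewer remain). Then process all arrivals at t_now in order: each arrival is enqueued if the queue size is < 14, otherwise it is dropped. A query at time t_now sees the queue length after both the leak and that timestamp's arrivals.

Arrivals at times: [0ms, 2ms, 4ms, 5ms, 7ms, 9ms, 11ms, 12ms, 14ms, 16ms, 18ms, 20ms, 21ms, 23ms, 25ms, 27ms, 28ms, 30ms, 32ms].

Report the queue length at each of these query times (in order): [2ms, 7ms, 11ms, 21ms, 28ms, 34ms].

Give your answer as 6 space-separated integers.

Answer: 1 1 1 1 1 0

Derivation:
Queue lengths at query times:
  query t=2ms: backlog = 1
  query t=7ms: backlog = 1
  query t=11ms: backlog = 1
  query t=21ms: backlog = 1
  query t=28ms: backlog = 1
  query t=34ms: backlog = 0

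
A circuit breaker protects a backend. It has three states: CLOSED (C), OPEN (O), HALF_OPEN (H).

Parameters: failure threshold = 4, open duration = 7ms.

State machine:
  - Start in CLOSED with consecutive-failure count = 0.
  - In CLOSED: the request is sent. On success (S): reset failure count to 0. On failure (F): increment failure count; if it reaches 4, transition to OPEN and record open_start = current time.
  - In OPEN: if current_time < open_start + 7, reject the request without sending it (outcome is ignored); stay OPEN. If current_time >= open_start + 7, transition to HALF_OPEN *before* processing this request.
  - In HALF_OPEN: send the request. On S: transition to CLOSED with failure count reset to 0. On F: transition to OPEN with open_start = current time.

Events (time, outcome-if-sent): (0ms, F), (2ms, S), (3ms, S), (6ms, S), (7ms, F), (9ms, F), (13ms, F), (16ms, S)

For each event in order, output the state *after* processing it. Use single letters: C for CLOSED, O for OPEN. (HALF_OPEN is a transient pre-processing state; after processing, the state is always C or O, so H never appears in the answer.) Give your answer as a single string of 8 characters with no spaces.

State after each event:
  event#1 t=0ms outcome=F: state=CLOSED
  event#2 t=2ms outcome=S: state=CLOSED
  event#3 t=3ms outcome=S: state=CLOSED
  event#4 t=6ms outcome=S: state=CLOSED
  event#5 t=7ms outcome=F: state=CLOSED
  event#6 t=9ms outcome=F: state=CLOSED
  event#7 t=13ms outcome=F: state=CLOSED
  event#8 t=16ms outcome=S: state=CLOSED

Answer: CCCCCCCC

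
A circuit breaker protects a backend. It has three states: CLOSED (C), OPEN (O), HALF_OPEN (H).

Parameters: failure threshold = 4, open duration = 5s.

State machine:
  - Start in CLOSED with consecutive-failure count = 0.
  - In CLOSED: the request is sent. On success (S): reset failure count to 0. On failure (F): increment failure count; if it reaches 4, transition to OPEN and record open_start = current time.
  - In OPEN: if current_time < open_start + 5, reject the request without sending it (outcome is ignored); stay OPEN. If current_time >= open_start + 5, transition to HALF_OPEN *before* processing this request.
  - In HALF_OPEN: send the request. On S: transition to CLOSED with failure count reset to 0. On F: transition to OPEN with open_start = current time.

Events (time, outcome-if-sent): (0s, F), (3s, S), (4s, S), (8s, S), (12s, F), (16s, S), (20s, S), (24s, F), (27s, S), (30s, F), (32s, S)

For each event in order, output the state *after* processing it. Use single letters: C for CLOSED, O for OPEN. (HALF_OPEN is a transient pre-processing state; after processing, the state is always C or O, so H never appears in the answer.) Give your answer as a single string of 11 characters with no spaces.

State after each event:
  event#1 t=0s outcome=F: state=CLOSED
  event#2 t=3s outcome=S: state=CLOSED
  event#3 t=4s outcome=S: state=CLOSED
  event#4 t=8s outcome=S: state=CLOSED
  event#5 t=12s outcome=F: state=CLOSED
  event#6 t=16s outcome=S: state=CLOSED
  event#7 t=20s outcome=S: state=CLOSED
  event#8 t=24s outcome=F: state=CLOSED
  event#9 t=27s outcome=S: state=CLOSED
  event#10 t=30s outcome=F: state=CLOSED
  event#11 t=32s outcome=S: state=CLOSED

Answer: CCCCCCCCCCC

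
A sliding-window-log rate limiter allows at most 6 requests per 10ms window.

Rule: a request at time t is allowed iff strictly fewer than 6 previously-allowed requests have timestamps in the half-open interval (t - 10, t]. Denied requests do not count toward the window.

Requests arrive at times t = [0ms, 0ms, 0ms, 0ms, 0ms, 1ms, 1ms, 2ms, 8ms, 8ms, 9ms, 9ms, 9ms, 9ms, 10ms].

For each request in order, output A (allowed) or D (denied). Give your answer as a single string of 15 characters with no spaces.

Answer: AAAAAADDDDDDDDA

Derivation:
Tracking allowed requests in the window:
  req#1 t=0ms: ALLOW
  req#2 t=0ms: ALLOW
  req#3 t=0ms: ALLOW
  req#4 t=0ms: ALLOW
  req#5 t=0ms: ALLOW
  req#6 t=1ms: ALLOW
  req#7 t=1ms: DENY
  req#8 t=2ms: DENY
  req#9 t=8ms: DENY
  req#10 t=8ms: DENY
  req#11 t=9ms: DENY
  req#12 t=9ms: DENY
  req#13 t=9ms: DENY
  req#14 t=9ms: DENY
  req#15 t=10ms: ALLOW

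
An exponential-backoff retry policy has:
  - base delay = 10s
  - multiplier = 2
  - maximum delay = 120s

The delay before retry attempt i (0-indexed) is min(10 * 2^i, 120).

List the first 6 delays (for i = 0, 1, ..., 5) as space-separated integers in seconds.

Answer: 10 20 40 80 120 120

Derivation:
Computing each delay:
  i=0: min(10*2^0, 120) = 10
  i=1: min(10*2^1, 120) = 20
  i=2: min(10*2^2, 120) = 40
  i=3: min(10*2^3, 120) = 80
  i=4: min(10*2^4, 120) = 120
  i=5: min(10*2^5, 120) = 120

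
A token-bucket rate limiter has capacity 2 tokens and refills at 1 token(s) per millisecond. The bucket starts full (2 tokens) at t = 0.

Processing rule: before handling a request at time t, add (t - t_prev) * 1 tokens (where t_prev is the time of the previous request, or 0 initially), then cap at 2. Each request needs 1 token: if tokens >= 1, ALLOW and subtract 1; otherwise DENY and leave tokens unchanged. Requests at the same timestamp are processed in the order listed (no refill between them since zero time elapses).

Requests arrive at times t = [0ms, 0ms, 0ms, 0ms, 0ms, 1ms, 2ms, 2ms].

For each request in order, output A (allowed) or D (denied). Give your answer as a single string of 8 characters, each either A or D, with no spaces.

Simulating step by step:
  req#1 t=0ms: ALLOW
  req#2 t=0ms: ALLOW
  req#3 t=0ms: DENY
  req#4 t=0ms: DENY
  req#5 t=0ms: DENY
  req#6 t=1ms: ALLOW
  req#7 t=2ms: ALLOW
  req#8 t=2ms: DENY

Answer: AADDDAAD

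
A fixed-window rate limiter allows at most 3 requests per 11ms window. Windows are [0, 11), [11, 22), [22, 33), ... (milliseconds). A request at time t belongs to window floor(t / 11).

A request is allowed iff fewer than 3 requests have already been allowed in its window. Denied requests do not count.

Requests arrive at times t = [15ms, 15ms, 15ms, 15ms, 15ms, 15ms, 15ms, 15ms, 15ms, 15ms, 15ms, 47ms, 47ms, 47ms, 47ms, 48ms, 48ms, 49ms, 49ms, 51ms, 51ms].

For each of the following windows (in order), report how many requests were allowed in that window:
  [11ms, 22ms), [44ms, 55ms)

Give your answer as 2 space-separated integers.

Answer: 3 3

Derivation:
Processing requests:
  req#1 t=15ms (window 1): ALLOW
  req#2 t=15ms (window 1): ALLOW
  req#3 t=15ms (window 1): ALLOW
  req#4 t=15ms (window 1): DENY
  req#5 t=15ms (window 1): DENY
  req#6 t=15ms (window 1): DENY
  req#7 t=15ms (window 1): DENY
  req#8 t=15ms (window 1): DENY
  req#9 t=15ms (window 1): DENY
  req#10 t=15ms (window 1): DENY
  req#11 t=15ms (window 1): DENY
  req#12 t=47ms (window 4): ALLOW
  req#13 t=47ms (window 4): ALLOW
  req#14 t=47ms (window 4): ALLOW
  req#15 t=47ms (window 4): DENY
  req#16 t=48ms (window 4): DENY
  req#17 t=48ms (window 4): DENY
  req#18 t=49ms (window 4): DENY
  req#19 t=49ms (window 4): DENY
  req#20 t=51ms (window 4): DENY
  req#21 t=51ms (window 4): DENY

Allowed counts by window: 3 3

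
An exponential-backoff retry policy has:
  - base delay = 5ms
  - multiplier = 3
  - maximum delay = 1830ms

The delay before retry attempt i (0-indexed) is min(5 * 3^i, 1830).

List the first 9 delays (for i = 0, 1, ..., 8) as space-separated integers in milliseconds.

Answer: 5 15 45 135 405 1215 1830 1830 1830

Derivation:
Computing each delay:
  i=0: min(5*3^0, 1830) = 5
  i=1: min(5*3^1, 1830) = 15
  i=2: min(5*3^2, 1830) = 45
  i=3: min(5*3^3, 1830) = 135
  i=4: min(5*3^4, 1830) = 405
  i=5: min(5*3^5, 1830) = 1215
  i=6: min(5*3^6, 1830) = 1830
  i=7: min(5*3^7, 1830) = 1830
  i=8: min(5*3^8, 1830) = 1830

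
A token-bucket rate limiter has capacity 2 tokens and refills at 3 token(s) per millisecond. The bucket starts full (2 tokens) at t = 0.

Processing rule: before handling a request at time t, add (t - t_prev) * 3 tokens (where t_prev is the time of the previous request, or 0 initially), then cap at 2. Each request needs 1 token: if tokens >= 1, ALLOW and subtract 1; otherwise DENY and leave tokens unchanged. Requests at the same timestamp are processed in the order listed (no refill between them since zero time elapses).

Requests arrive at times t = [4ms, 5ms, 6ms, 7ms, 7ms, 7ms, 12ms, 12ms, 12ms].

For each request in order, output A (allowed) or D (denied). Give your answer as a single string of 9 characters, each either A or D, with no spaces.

Answer: AAAAADAAD

Derivation:
Simulating step by step:
  req#1 t=4ms: ALLOW
  req#2 t=5ms: ALLOW
  req#3 t=6ms: ALLOW
  req#4 t=7ms: ALLOW
  req#5 t=7ms: ALLOW
  req#6 t=7ms: DENY
  req#7 t=12ms: ALLOW
  req#8 t=12ms: ALLOW
  req#9 t=12ms: DENY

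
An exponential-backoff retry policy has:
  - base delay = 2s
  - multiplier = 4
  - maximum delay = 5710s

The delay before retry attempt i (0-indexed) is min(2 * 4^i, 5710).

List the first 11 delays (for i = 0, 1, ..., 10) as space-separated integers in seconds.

Computing each delay:
  i=0: min(2*4^0, 5710) = 2
  i=1: min(2*4^1, 5710) = 8
  i=2: min(2*4^2, 5710) = 32
  i=3: min(2*4^3, 5710) = 128
  i=4: min(2*4^4, 5710) = 512
  i=5: min(2*4^5, 5710) = 2048
  i=6: min(2*4^6, 5710) = 5710
  i=7: min(2*4^7, 5710) = 5710
  i=8: min(2*4^8, 5710) = 5710
  i=9: min(2*4^9, 5710) = 5710
  i=10: min(2*4^10, 5710) = 5710

Answer: 2 8 32 128 512 2048 5710 5710 5710 5710 5710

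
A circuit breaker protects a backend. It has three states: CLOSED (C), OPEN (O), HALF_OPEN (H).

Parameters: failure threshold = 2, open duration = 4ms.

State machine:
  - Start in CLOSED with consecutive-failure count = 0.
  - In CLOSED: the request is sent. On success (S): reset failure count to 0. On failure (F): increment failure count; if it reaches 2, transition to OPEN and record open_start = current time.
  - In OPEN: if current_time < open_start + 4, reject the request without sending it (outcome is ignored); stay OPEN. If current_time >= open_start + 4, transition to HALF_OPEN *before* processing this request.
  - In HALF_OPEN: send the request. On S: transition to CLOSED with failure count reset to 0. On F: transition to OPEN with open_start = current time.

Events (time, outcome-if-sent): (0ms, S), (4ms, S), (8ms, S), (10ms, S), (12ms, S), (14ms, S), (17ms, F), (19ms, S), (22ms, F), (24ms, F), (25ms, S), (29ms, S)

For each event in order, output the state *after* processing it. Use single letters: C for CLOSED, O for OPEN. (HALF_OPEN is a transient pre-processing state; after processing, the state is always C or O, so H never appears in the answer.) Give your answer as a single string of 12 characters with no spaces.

Answer: CCCCCCCCCOOC

Derivation:
State after each event:
  event#1 t=0ms outcome=S: state=CLOSED
  event#2 t=4ms outcome=S: state=CLOSED
  event#3 t=8ms outcome=S: state=CLOSED
  event#4 t=10ms outcome=S: state=CLOSED
  event#5 t=12ms outcome=S: state=CLOSED
  event#6 t=14ms outcome=S: state=CLOSED
  event#7 t=17ms outcome=F: state=CLOSED
  event#8 t=19ms outcome=S: state=CLOSED
  event#9 t=22ms outcome=F: state=CLOSED
  event#10 t=24ms outcome=F: state=OPEN
  event#11 t=25ms outcome=S: state=OPEN
  event#12 t=29ms outcome=S: state=CLOSED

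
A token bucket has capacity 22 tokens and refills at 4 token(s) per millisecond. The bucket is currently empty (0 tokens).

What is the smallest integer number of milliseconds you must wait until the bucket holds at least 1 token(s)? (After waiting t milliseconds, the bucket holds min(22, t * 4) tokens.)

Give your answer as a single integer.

Answer: 1

Derivation:
Need t * 4 >= 1, so t >= 1/4.
Smallest integer t = ceil(1/4) = 1.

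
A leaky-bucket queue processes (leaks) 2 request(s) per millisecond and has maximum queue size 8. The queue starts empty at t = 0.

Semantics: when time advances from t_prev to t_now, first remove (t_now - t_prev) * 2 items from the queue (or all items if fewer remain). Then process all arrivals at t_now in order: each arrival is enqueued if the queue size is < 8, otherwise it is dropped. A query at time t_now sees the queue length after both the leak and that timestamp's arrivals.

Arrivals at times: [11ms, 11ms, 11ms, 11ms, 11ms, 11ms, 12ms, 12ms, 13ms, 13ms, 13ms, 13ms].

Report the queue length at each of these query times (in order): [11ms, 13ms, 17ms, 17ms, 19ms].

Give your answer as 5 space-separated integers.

Answer: 6 8 0 0 0

Derivation:
Queue lengths at query times:
  query t=11ms: backlog = 6
  query t=13ms: backlog = 8
  query t=17ms: backlog = 0
  query t=17ms: backlog = 0
  query t=19ms: backlog = 0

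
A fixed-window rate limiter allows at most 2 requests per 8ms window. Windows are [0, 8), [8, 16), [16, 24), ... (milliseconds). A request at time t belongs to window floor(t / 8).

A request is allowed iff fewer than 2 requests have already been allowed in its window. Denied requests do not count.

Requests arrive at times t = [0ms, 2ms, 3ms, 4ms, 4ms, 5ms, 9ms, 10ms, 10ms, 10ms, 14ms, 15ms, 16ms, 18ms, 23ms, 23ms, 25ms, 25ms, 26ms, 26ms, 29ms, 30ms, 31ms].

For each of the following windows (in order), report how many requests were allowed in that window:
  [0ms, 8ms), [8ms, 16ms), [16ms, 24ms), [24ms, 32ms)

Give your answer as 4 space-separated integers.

Processing requests:
  req#1 t=0ms (window 0): ALLOW
  req#2 t=2ms (window 0): ALLOW
  req#3 t=3ms (window 0): DENY
  req#4 t=4ms (window 0): DENY
  req#5 t=4ms (window 0): DENY
  req#6 t=5ms (window 0): DENY
  req#7 t=9ms (window 1): ALLOW
  req#8 t=10ms (window 1): ALLOW
  req#9 t=10ms (window 1): DENY
  req#10 t=10ms (window 1): DENY
  req#11 t=14ms (window 1): DENY
  req#12 t=15ms (window 1): DENY
  req#13 t=16ms (window 2): ALLOW
  req#14 t=18ms (window 2): ALLOW
  req#15 t=23ms (window 2): DENY
  req#16 t=23ms (window 2): DENY
  req#17 t=25ms (window 3): ALLOW
  req#18 t=25ms (window 3): ALLOW
  req#19 t=26ms (window 3): DENY
  req#20 t=26ms (window 3): DENY
  req#21 t=29ms (window 3): DENY
  req#22 t=30ms (window 3): DENY
  req#23 t=31ms (window 3): DENY

Allowed counts by window: 2 2 2 2

Answer: 2 2 2 2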